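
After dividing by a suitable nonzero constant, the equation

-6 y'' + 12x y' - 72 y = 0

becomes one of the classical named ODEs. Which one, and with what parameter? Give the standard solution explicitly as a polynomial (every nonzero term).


All three coefficients share the factor -6; dividing through by -6 gives  y'' - 2x y' + 12 y = 0.
This matches the Hermite equation y'' - 2x y' + 2n y = 0 with 2n = 12, so n = 6; the polynomial solution is H_6(x).
With y = sum_k a_k x^k, matching x^k gives (k+2)(k+1) a_{k+2} = 2(k - n) a_k = 2(k - 6) a_k. The right side vanishes at k = 6, so the series with the parity of 6 terminates at degree 6.
Standard normalization: leading coefficient of H_n is 2^n, so a_6 = 2^6 = 64. Work downward with a_k = (k+1)(k+2) a_{k+2} / (2(k - n)):
  a_4 = (5)(6)(64) / (2(4 - 6)) = 1920/(-4) = -480
  a_2 = (3)(4)(-480) / (2(2 - 6)) = -5760/(-8) = 720
  a_0 = (1)(2)(720) / (2(0 - 6)) = 1440/(-12) = -120
Hence H_6(x) = 64 x^6 - 480 x^4 + 720 x^2 - 120.

H_6(x); series = 64 x^6 - 480 x^4 + 720 x^2 - 120


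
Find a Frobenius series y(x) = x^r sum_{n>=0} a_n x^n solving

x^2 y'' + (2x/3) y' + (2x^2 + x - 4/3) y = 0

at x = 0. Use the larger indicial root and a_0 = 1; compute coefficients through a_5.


Write in Frobenius form y'' + (p(x)/x) y' + (q(x)/x^2) y = 0:
  p(x) = 2/3,  q(x) = 2x^2 + x - 4/3.
Indicial equation: r(r-1) + (2/3) r + (-4/3) = 0 -> roots r_1 = 4/3, r_2 = -1.
Take r = r_1 = 4/3. Let y(x) = x^r sum_{n>=0} a_n x^n with a_0 = 1.
Substitute y = x^r sum a_n x^n and match x^{r+n}. The recurrence is
  D(n) a_n + 1 a_{n-1} + 2 a_{n-2} = 0,  where D(n) = (r+n)(r+n-1) + (2/3)(r+n) + (-4/3).
  a_n = [-1 a_{n-1} - 2 a_{n-2}] / D(n).
Since the indicial polynomial factors as (r - r_1)(r - r_2), D(n) = (r_1 + n - r_1)(r_1 + n - r_2) = n(n + 7/3).
Evaluating step by step (a_0 = 1):
  n = 1: D(1) = 1(1 + 7/3) = 10/3; numerator = -1(1) = -1; a_1 = (-1)/(10/3) = -3/10
  n = 2: D(2) = 2(2 + 7/3) = 26/3; numerator = -1(-3/10) - 2(1) = -17/10; a_2 = (-17/10)/(26/3) = -51/260
  n = 3: D(3) = 3(3 + 7/3) = 16; numerator = -1(-51/260) - 2(-3/10) = 207/260; a_3 = (207/260)/(16) = 207/4160
  n = 4: D(4) = 4(4 + 7/3) = 76/3; numerator = -1(207/4160) - 2(-51/260) = 285/832; a_4 = (285/832)/(76/3) = 45/3328
  n = 5: D(5) = 5(5 + 7/3) = 110/3; numerator = -1(45/3328) - 2(207/4160) = -1881/16640; a_5 = (-1881/16640)/(110/3) = -513/166400

r = 4/3; a_0 = 1; a_1 = -3/10; a_2 = -51/260; a_3 = 207/4160; a_4 = 45/3328; a_5 = -513/166400


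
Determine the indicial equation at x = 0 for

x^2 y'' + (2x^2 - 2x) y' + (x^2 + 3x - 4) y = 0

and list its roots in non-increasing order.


Divide by x^2 to reach normal form y'' + P_1(x) y' + P_2(x) y = 0 with P_1(x) = 2 - 2/x and P_2(x) = 1 + 3/x - 4/x^2.
x = 0 is a singular point because the y'-coefficient 2 - 2/x has a pole at x = 0 and the y-coefficient 1 + 3/x - 4/x^2 has a pole at x = 0.
It is a regular singular point because x P_1(x) = p(x) = 2x - 2 and x^2 P_2(x) = q(x) = x^2 + 3x - 4 are polynomials, hence analytic at x = 0.
p(0) = -2,  q(0) = -4.
Indicial equation: r(r-1) + p(0) r + q(0) = 0, i.e. r^2 + (p(0) - 1) r + q(0) = 0, i.e. r^2 - 3 r - 4 = 0.
Discriminant: (-3)^2 - 4(-4) = 25, so r = (3 ± 5)/2.
Solving: r_1 = 4, r_2 = -1.

indicial: r^2 - 3 r - 4 = 0; roots r_1 = 4, r_2 = -1


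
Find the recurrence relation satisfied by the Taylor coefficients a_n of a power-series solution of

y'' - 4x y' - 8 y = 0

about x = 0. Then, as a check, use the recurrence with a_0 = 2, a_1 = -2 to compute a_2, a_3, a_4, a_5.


Substitute y = sum_n a_n x^n.
y''(x) has coefficient (n+2)(n+1) a_{n+2} at x^n;
-4 x y'(x) has coefficient -4 n a_n at x^n (shift);
-8 y(x) has coefficient -8 a_n at x^n.
Matching x^n: (n+2)(n+1) a_{n+2} + (-4n - 8) a_n = 0.
Thus a_{n+2} = (4n + 8) / ((n+1)(n+2)) * a_n.

Check with a_0 = 2, a_1 = -2 (apply the recurrence for n = 0, 1, 2, 3): a_0 = 2, a_1 = -2, a_2 = 8, a_3 = -4, a_4 = 32/3, a_5 = -4.

a_(n+2) = (4n + 8) / ((n+1)(n+2)) * a_n; check: a_0 = 2, a_1 = -2, a_2 = 8, a_3 = -4, a_4 = 32/3, a_5 = -4


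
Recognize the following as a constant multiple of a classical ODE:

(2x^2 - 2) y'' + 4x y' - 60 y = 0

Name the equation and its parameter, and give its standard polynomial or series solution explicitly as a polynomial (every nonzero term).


All three coefficients share the factor -2; dividing through by -2 gives  (1 - x^2) y'' - 2x y' + 30 y = 0.
This matches the Legendre equation (1 - x^2) y'' - 2x y' + n(n+1) y = 0 (note the -2x y' term) with n(n+1) = 30, so n = 5; the polynomial solution is P_5(x).
With y = sum_k a_k x^k, matching x^k gives (k+2)(k+1) a_{k+2} = [k(k+1) - n(n+1)] a_k = (k - 5)(k + 6) a_k. The right side vanishes at k = 5, so the series with the parity of 5 terminates at degree 5.
Standard normalization (P_n(1) = 1): leading coefficient (2n)!/(2^n (n!)^2) = 3628800/(32*14400) = 63/8, so a_5 = 63/8. Work downward with a_k = (k+1)(k+2) a_{k+2} / ((k - 5)(k + 6)):
  a_3 = (4)(5)(63/8) / ((3 - 5)(3 + 6)) = (315/2)/(-18) = -35/4
  a_1 = (2)(3)(-35/4) / ((1 - 5)(1 + 6)) = (-105/2)/(-28) = 15/8
Hence P_5(x) = 63 x^5/8 - 35 x^3/4 + 15 x/8.

P_5(x); series = 63 x^5/8 - 35 x^3/4 + 15 x/8


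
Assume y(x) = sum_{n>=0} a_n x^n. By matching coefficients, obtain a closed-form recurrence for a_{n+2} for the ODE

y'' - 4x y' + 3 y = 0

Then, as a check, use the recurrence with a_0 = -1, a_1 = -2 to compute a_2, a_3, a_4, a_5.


Substitute y = sum_n a_n x^n.
y''(x) has coefficient (n+2)(n+1) a_{n+2} at x^n;
-4 x y'(x) has coefficient -4 n a_n at x^n (shift);
3 y(x) has coefficient 3 a_n at x^n.
Matching x^n: (n+2)(n+1) a_{n+2} + (-4n + 3) a_n = 0.
Thus a_{n+2} = (4n - 3) / ((n+1)(n+2)) * a_n.

Check with a_0 = -1, a_1 = -2 (apply the recurrence for n = 0, 1, 2, 3): a_0 = -1, a_1 = -2, a_2 = 3/2, a_3 = -1/3, a_4 = 5/8, a_5 = -3/20.

a_(n+2) = (4n - 3) / ((n+1)(n+2)) * a_n; check: a_0 = -1, a_1 = -2, a_2 = 3/2, a_3 = -1/3, a_4 = 5/8, a_5 = -3/20


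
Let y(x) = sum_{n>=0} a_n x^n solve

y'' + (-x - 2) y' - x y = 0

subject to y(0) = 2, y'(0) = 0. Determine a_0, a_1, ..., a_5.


Ansatz: y(x) = sum_{n>=0} a_n x^n, so y'(x) = sum_{n>=1} n a_n x^(n-1) and y''(x) = sum_{n>=2} n(n-1) a_n x^(n-2).
Substitute into P(x) y'' + Q(x) y' + R(x) y = 0 with P(x) = 1, Q(x) = -x - 2, R(x) = -x, and match powers of x.
Initial conditions: a_0 = 2, a_1 = 0.
Setting the coefficient of each power of x to zero and solving order by order (substituting the coefficients already found):
  x^0: 2 a_2 - 2 a_1 = 0  ->  2 a_2 = 2 a_1 = 0  ->  a_2 = 0
  x^1: 6 a_3 - 4 a_2 - a_1 - a_0 = 0  ->  6 a_3 = 4 a_2 + a_1 + a_0 = 2  ->  a_3 = 1/3
  x^2: 12 a_4 - 6 a_3 - 2 a_2 - a_1 = 0  ->  12 a_4 = 6 a_3 + 2 a_2 + a_1 = 2  ->  a_4 = 1/6
  x^3: 20 a_5 - 8 a_4 - 3 a_3 - a_2 = 0  ->  20 a_5 = 8 a_4 + 3 a_3 + a_2 = 7/3  ->  a_5 = 7/60
Truncated series: y(x) = 2 + (1/3) x^3 + (1/6) x^4 + (7/60) x^5 + O(x^6).

a_0 = 2; a_1 = 0; a_2 = 0; a_3 = 1/3; a_4 = 1/6; a_5 = 7/60


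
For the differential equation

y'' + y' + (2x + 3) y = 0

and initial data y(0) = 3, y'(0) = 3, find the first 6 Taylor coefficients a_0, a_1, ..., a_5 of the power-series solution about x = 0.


Ansatz: y(x) = sum_{n>=0} a_n x^n, so y'(x) = sum_{n>=1} n a_n x^(n-1) and y''(x) = sum_{n>=2} n(n-1) a_n x^(n-2).
Substitute into P(x) y'' + Q(x) y' + R(x) y = 0 with P(x) = 1, Q(x) = 1, R(x) = 2x + 3, and match powers of x.
Initial conditions: a_0 = 3, a_1 = 3.
Setting the coefficient of each power of x to zero and solving order by order (substituting the coefficients already found):
  x^0: 2 a_2 + a_1 + 3 a_0 = 0  ->  2 a_2 = -a_1 - 3 a_0 = -12  ->  a_2 = -6
  x^1: 6 a_3 + 2 a_2 + 3 a_1 + 2 a_0 = 0  ->  6 a_3 = -2 a_2 - 3 a_1 - 2 a_0 = -3  ->  a_3 = -1/2
  x^2: 12 a_4 + 3 a_3 + 3 a_2 + 2 a_1 = 0  ->  12 a_4 = -3 a_3 - 3 a_2 - 2 a_1 = 27/2  ->  a_4 = 9/8
  x^3: 20 a_5 + 4 a_4 + 3 a_3 + 2 a_2 = 0  ->  20 a_5 = -4 a_4 - 3 a_3 - 2 a_2 = 9  ->  a_5 = 9/20
Truncated series: y(x) = 3 + 3 x - 6 x^2 - (1/2) x^3 + (9/8) x^4 + (9/20) x^5 + O(x^6).

a_0 = 3; a_1 = 3; a_2 = -6; a_3 = -1/2; a_4 = 9/8; a_5 = 9/20


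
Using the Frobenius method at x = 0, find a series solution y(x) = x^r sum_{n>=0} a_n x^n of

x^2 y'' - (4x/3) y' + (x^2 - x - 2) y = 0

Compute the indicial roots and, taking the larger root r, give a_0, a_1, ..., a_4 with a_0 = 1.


Write in Frobenius form y'' + (p(x)/x) y' + (q(x)/x^2) y = 0:
  p(x) = -4/3,  q(x) = x^2 - x - 2.
Indicial equation: r(r-1) + (-4/3) r + (-2) = 0 -> roots r_1 = 3, r_2 = -2/3.
Take r = r_1 = 3. Let y(x) = x^r sum_{n>=0} a_n x^n with a_0 = 1.
Substitute y = x^r sum a_n x^n and match x^{r+n}. The recurrence is
  D(n) a_n - 1 a_{n-1} + 1 a_{n-2} = 0,  where D(n) = (r+n)(r+n-1) + (-4/3)(r+n) + (-2).
  a_n = [1 a_{n-1} - 1 a_{n-2}] / D(n).
Since the indicial polynomial factors as (r - r_1)(r - r_2), D(n) = (r_1 + n - r_1)(r_1 + n - r_2) = n(n + 11/3).
Evaluating step by step (a_0 = 1):
  n = 1: D(1) = 1(1 + 11/3) = 14/3; numerator = 1(1) = 1; a_1 = (1)/(14/3) = 3/14
  n = 2: D(2) = 2(2 + 11/3) = 34/3; numerator = 1(3/14) - 1(1) = -11/14; a_2 = (-11/14)/(34/3) = -33/476
  n = 3: D(3) = 3(3 + 11/3) = 20; numerator = 1(-33/476) - 1(3/14) = -135/476; a_3 = (-135/476)/(20) = -27/1904
  n = 4: D(4) = 4(4 + 11/3) = 92/3; numerator = 1(-27/1904) - 1(-33/476) = 15/272; a_4 = (15/272)/(92/3) = 45/25024

r = 3; a_0 = 1; a_1 = 3/14; a_2 = -33/476; a_3 = -27/1904; a_4 = 45/25024


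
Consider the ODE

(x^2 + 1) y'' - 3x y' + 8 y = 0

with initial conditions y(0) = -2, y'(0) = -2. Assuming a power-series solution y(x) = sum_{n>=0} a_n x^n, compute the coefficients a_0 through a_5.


Ansatz: y(x) = sum_{n>=0} a_n x^n, so y'(x) = sum_{n>=1} n a_n x^(n-1) and y''(x) = sum_{n>=2} n(n-1) a_n x^(n-2).
Substitute into P(x) y'' + Q(x) y' + R(x) y = 0 with P(x) = x^2 + 1, Q(x) = -3x, R(x) = 8, and match powers of x.
Initial conditions: a_0 = -2, a_1 = -2.
Setting the coefficient of each power of x to zero and solving order by order (substituting the coefficients already found):
  x^0: 2 a_2 + 8 a_0 = 0  ->  2 a_2 = -8 a_0 = 16  ->  a_2 = 8
  x^1: 6 a_3 + 5 a_1 = 0  ->  6 a_3 = -5 a_1 = 10  ->  a_3 = 5/3
  x^2: 12 a_4 + 4 a_2 = 0  ->  12 a_4 = -4 a_2 = -32  ->  a_4 = -8/3
  x^3: 20 a_5 + 5 a_3 = 0  ->  20 a_5 = -5 a_3 = -25/3  ->  a_5 = -5/12
Truncated series: y(x) = -2 - 2 x + 8 x^2 + (5/3) x^3 - (8/3) x^4 - (5/12) x^5 + O(x^6).

a_0 = -2; a_1 = -2; a_2 = 8; a_3 = 5/3; a_4 = -8/3; a_5 = -5/12


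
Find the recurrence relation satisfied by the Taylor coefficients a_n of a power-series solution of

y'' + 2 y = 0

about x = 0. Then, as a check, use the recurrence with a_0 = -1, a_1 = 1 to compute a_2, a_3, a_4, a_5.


Substitute y = sum_n a_n x^n into y'' + (const) y = 0.
y''(x) = sum_{n>=0} (n+2)(n+1) a_{n+2} x^n.
The ODE becomes sum_n [(n+2)(n+1) a_{n+2} + 2 a_n] x^n = 0.
Setting each coefficient to zero gives the recurrence:
  (n+2)(n+1) a_{n+2} + 2 a_n = 0,
  a_{n+2} = -2 / ((n+1)(n+2)) a_n.

Check with a_0 = -1, a_1 = 1 (apply the recurrence for n = 0, 1, 2, 3): a_0 = -1, a_1 = 1, a_2 = 1, a_3 = -1/3, a_4 = -1/6, a_5 = 1/30.

a_{n+2} = -2/((n+1)(n+2)) * a_n; check: a_0 = -1, a_1 = 1, a_2 = 1, a_3 = -1/3, a_4 = -1/6, a_5 = 1/30


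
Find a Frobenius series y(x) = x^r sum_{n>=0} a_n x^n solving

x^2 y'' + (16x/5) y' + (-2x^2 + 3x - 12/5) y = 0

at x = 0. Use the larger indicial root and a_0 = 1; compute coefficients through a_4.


Write in Frobenius form y'' + (p(x)/x) y' + (q(x)/x^2) y = 0:
  p(x) = 16/5,  q(x) = -2x^2 + 3x - 12/5.
Indicial equation: r(r-1) + (16/5) r + (-12/5) = 0 -> roots r_1 = 4/5, r_2 = -3.
Take r = r_1 = 4/5. Let y(x) = x^r sum_{n>=0} a_n x^n with a_0 = 1.
Substitute y = x^r sum a_n x^n and match x^{r+n}. The recurrence is
  D(n) a_n + 3 a_{n-1} - 2 a_{n-2} = 0,  where D(n) = (r+n)(r+n-1) + (16/5)(r+n) + (-12/5).
  a_n = [-3 a_{n-1} + 2 a_{n-2}] / D(n).
Since the indicial polynomial factors as (r - r_1)(r - r_2), D(n) = (r_1 + n - r_1)(r_1 + n - r_2) = n(n + 19/5).
Evaluating step by step (a_0 = 1):
  n = 1: D(1) = 1(1 + 19/5) = 24/5; numerator = -3(1) = -3; a_1 = (-3)/(24/5) = -5/8
  n = 2: D(2) = 2(2 + 19/5) = 58/5; numerator = -3(-5/8) + 2(1) = 31/8; a_2 = (31/8)/(58/5) = 155/464
  n = 3: D(3) = 3(3 + 19/5) = 102/5; numerator = -3(155/464) + 2(-5/8) = -1045/464; a_3 = (-1045/464)/(102/5) = -5225/47328
  n = 4: D(4) = 4(4 + 19/5) = 156/5; numerator = -3(-5225/47328) + 2(155/464) = 15765/15776; a_4 = (15765/15776)/(156/5) = 26275/820352

r = 4/5; a_0 = 1; a_1 = -5/8; a_2 = 155/464; a_3 = -5225/47328; a_4 = 26275/820352


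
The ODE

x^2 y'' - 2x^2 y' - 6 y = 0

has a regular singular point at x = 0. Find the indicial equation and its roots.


Divide by x^2 to reach normal form y'' + P_1(x) y' + P_2(x) y = 0 with P_1(x) = -2 and P_2(x) = -6/x^2.
x = 0 is a singular point because the y-coefficient -6/x^2 has a pole at x = 0.
It is a regular singular point because x P_1(x) = p(x) = -2x and x^2 P_2(x) = q(x) = -6 are polynomials, hence analytic at x = 0.
p(0) = 0,  q(0) = -6.
Indicial equation: r(r-1) + p(0) r + q(0) = 0, i.e. r^2 + (p(0) - 1) r + q(0) = 0, i.e. r^2 - 1 r - 6 = 0.
Discriminant: (-1)^2 - 4(-6) = 25, so r = (1 ± 5)/2.
Solving: r_1 = 3, r_2 = -2.

indicial: r^2 - 1 r - 6 = 0; roots r_1 = 3, r_2 = -2


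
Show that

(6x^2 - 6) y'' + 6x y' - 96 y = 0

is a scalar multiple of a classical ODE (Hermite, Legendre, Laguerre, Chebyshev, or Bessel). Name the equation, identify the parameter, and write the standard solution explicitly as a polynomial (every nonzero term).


All three coefficients share the factor -6; dividing through by -6 gives  (1 - x^2) y'' - x y' + 16 y = 0.
This matches the Chebyshev equation (1 - x^2) y'' - x y' + n^2 y = 0 (note the -x y' term, not -2x y') with n^2 = 16, so n = 4; the polynomial solution is T_4(x).
With y = sum_k a_k x^k, matching x^k gives (k+2)(k+1) a_{k+2} = (k^2 - n^2) a_k = (k - 4)(k + 4) a_k. The right side vanishes at k = 4, so the series with the parity of 4 terminates at degree 4.
Standard normalization: leading coefficient of T_n is 2^(n-1), so a_4 = 2^3 = 8. Work downward with a_k = (k+1)(k+2) a_{k+2} / ((k - 4)(k + 4)):
  a_2 = (3)(4)(8) / ((2 - 4)(2 + 4)) = 96/(-12) = -8
  a_0 = (1)(2)(-8) / ((0 - 4)(0 + 4)) = -16/(-16) = 1
Hence T_4(x) = 8 x^4 - 8 x^2 + 1.

T_4(x); series = 8 x^4 - 8 x^2 + 1


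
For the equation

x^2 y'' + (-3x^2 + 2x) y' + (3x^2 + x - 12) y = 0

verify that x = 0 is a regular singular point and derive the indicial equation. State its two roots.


Divide by x^2 to reach normal form y'' + P_1(x) y' + P_2(x) y = 0 with P_1(x) = -3 + 2/x and P_2(x) = 3 + 1/x - 12/x^2.
x = 0 is a singular point because the y'-coefficient -3 + 2/x has a pole at x = 0 and the y-coefficient 3 + 1/x - 12/x^2 has a pole at x = 0.
It is a regular singular point because x P_1(x) = p(x) = 2 - 3x and x^2 P_2(x) = q(x) = 3x^2 + x - 12 are polynomials, hence analytic at x = 0.
p(0) = 2,  q(0) = -12.
Indicial equation: r(r-1) + p(0) r + q(0) = 0, i.e. r^2 + (p(0) - 1) r + q(0) = 0, i.e. r^2 + 1 r - 12 = 0.
Discriminant: (1)^2 - 4(-12) = 49, so r = (-1 ± 7)/2.
Solving: r_1 = 3, r_2 = -4.

indicial: r^2 + 1 r - 12 = 0; roots r_1 = 3, r_2 = -4


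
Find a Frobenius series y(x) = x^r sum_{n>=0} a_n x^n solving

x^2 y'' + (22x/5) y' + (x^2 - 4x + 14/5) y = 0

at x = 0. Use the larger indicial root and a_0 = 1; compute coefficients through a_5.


Write in Frobenius form y'' + (p(x)/x) y' + (q(x)/x^2) y = 0:
  p(x) = 22/5,  q(x) = x^2 - 4x + 14/5.
Indicial equation: r(r-1) + (22/5) r + (14/5) = 0 -> roots r_1 = -7/5, r_2 = -2.
Take r = r_1 = -7/5. Let y(x) = x^r sum_{n>=0} a_n x^n with a_0 = 1.
Substitute y = x^r sum a_n x^n and match x^{r+n}. The recurrence is
  D(n) a_n - 4 a_{n-1} + 1 a_{n-2} = 0,  where D(n) = (r+n)(r+n-1) + (22/5)(r+n) + (14/5).
  a_n = [4 a_{n-1} - 1 a_{n-2}] / D(n).
Since the indicial polynomial factors as (r - r_1)(r - r_2), D(n) = (r_1 + n - r_1)(r_1 + n - r_2) = n(n + 3/5).
Evaluating step by step (a_0 = 1):
  n = 1: D(1) = 1(1 + 3/5) = 8/5; numerator = 4(1) = 4; a_1 = (4)/(8/5) = 5/2
  n = 2: D(2) = 2(2 + 3/5) = 26/5; numerator = 4(5/2) - 1(1) = 9; a_2 = (9)/(26/5) = 45/26
  n = 3: D(3) = 3(3 + 3/5) = 54/5; numerator = 4(45/26) - 1(5/2) = 115/26; a_3 = (115/26)/(54/5) = 575/1404
  n = 4: D(4) = 4(4 + 3/5) = 92/5; numerator = 4(575/1404) - 1(45/26) = -5/54; a_4 = (-5/54)/(92/5) = -25/4968
  n = 5: D(5) = 5(5 + 3/5) = 28; numerator = 4(-25/4968) - 1(575/1404) = -4625/10764; a_5 = (-4625/10764)/(28) = -4625/301392

r = -7/5; a_0 = 1; a_1 = 5/2; a_2 = 45/26; a_3 = 575/1404; a_4 = -25/4968; a_5 = -4625/301392


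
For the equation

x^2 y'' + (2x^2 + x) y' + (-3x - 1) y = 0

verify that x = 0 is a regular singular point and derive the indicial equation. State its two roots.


Divide by x^2 to reach normal form y'' + P_1(x) y' + P_2(x) y = 0 with P_1(x) = 2 + 1/x and P_2(x) = -3/x - 1/x^2.
x = 0 is a singular point because the y'-coefficient 2 + 1/x has a pole at x = 0 and the y-coefficient -3/x - 1/x^2 has a pole at x = 0.
It is a regular singular point because x P_1(x) = p(x) = 2x + 1 and x^2 P_2(x) = q(x) = -3x - 1 are polynomials, hence analytic at x = 0.
p(0) = 1,  q(0) = -1.
Indicial equation: r(r-1) + p(0) r + q(0) = 0, i.e. r^2 + (p(0) - 1) r + q(0) = 0, i.e. r^2 - 1 = 0.
Discriminant: (0)^2 - 4(-1) = 4, so r = (0 ± 2)/2.
Solving: r_1 = 1, r_2 = -1.

indicial: r^2 - 1 = 0; roots r_1 = 1, r_2 = -1


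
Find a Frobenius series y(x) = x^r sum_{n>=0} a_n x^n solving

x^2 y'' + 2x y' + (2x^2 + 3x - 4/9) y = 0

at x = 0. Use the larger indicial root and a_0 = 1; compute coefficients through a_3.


Write in Frobenius form y'' + (p(x)/x) y' + (q(x)/x^2) y = 0:
  p(x) = 2,  q(x) = 2x^2 + 3x - 4/9.
Indicial equation: r(r-1) + (2) r + (-4/9) = 0 -> roots r_1 = 1/3, r_2 = -4/3.
Take r = r_1 = 1/3. Let y(x) = x^r sum_{n>=0} a_n x^n with a_0 = 1.
Substitute y = x^r sum a_n x^n and match x^{r+n}. The recurrence is
  D(n) a_n + 3 a_{n-1} + 2 a_{n-2} = 0,  where D(n) = (r+n)(r+n-1) + (2)(r+n) + (-4/9).
  a_n = [-3 a_{n-1} - 2 a_{n-2}] / D(n).
Since the indicial polynomial factors as (r - r_1)(r - r_2), D(n) = (r_1 + n - r_1)(r_1 + n - r_2) = n(n + 5/3).
Evaluating step by step (a_0 = 1):
  n = 1: D(1) = 1(1 + 5/3) = 8/3; numerator = -3(1) = -3; a_1 = (-3)/(8/3) = -9/8
  n = 2: D(2) = 2(2 + 5/3) = 22/3; numerator = -3(-9/8) - 2(1) = 11/8; a_2 = (11/8)/(22/3) = 3/16
  n = 3: D(3) = 3(3 + 5/3) = 14; numerator = -3(3/16) - 2(-9/8) = 27/16; a_3 = (27/16)/(14) = 27/224

r = 1/3; a_0 = 1; a_1 = -9/8; a_2 = 3/16; a_3 = 27/224


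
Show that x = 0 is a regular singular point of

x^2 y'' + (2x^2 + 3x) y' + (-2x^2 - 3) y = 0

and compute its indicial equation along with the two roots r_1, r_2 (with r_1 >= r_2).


Divide by x^2 to reach normal form y'' + P_1(x) y' + P_2(x) y = 0 with P_1(x) = 2 + 3/x and P_2(x) = -2 - 3/x^2.
x = 0 is a singular point because the y'-coefficient 2 + 3/x has a pole at x = 0 and the y-coefficient -2 - 3/x^2 has a pole at x = 0.
It is a regular singular point because x P_1(x) = p(x) = 2x + 3 and x^2 P_2(x) = q(x) = -2x^2 - 3 are polynomials, hence analytic at x = 0.
p(0) = 3,  q(0) = -3.
Indicial equation: r(r-1) + p(0) r + q(0) = 0, i.e. r^2 + (p(0) - 1) r + q(0) = 0, i.e. r^2 + 2 r - 3 = 0.
Discriminant: (2)^2 - 4(-3) = 16, so r = (-2 ± 4)/2.
Solving: r_1 = 1, r_2 = -3.

indicial: r^2 + 2 r - 3 = 0; roots r_1 = 1, r_2 = -3


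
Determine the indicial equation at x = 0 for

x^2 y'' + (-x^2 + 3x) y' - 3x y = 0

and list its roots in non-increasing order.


Divide by x^2 to reach normal form y'' + P_1(x) y' + P_2(x) y = 0 with P_1(x) = -1 + 3/x and P_2(x) = -3/x.
x = 0 is a singular point because the y'-coefficient -1 + 3/x has a pole at x = 0 and the y-coefficient -3/x has a pole at x = 0.
It is a regular singular point because x P_1(x) = p(x) = 3 - x and x^2 P_2(x) = q(x) = -3x are polynomials, hence analytic at x = 0.
p(0) = 3,  q(0) = 0.
Indicial equation: r(r-1) + p(0) r + q(0) = 0, i.e. r^2 + (p(0) - 1) r + q(0) = 0, i.e. r^2 + 2 r = 0.
Discriminant: (2)^2 - 4(0) = 4, so r = (-2 ± 2)/2.
Solving: r_1 = 0, r_2 = -2.

indicial: r^2 + 2 r = 0; roots r_1 = 0, r_2 = -2


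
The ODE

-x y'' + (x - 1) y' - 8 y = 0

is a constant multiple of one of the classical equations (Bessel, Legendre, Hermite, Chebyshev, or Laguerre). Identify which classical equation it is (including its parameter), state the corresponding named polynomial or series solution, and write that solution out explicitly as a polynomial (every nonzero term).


All three coefficients share the factor -1; dividing through by -1 gives  x y'' + (1 - x) y' + 8 y = 0.
This matches the Laguerre equation x y'' + (1 - x) y' + n y = 0 with n = 8; the polynomial solution is L_8(x).
With y = sum_k a_k x^k, matching x^k gives (k+1)k a_{k+1} + (k+1) a_{k+1} - k a_k + n a_k = 0, i.e. (k+1)^2 a_{k+1} = (k - n) a_k = (k - 8) a_k. The right side vanishes at k = 8, so the series terminates at degree 8.
Standard normalization L_n(0) = 1 gives a_0 = 1. Work upward with a_{k+1} = (k - 8) a_k / (k+1)^2:
  a_1 = (0 - 8)(1) / 1^2 = -8/1 = -8
  a_2 = (1 - 8)(-8) / 2^2 = 56/4 = 14
  a_3 = (2 - 8)(14) / 3^2 = -84/9 = -28/3
  a_4 = (3 - 8)(-28/3) / 4^2 = (140/3)/16 = 35/12
  a_5 = (4 - 8)(35/12) / 5^2 = (-35/3)/25 = -7/15
  a_6 = (5 - 8)(-7/15) / 6^2 = (7/5)/36 = 7/180
  a_7 = (6 - 8)(7/180) / 7^2 = (-7/90)/49 = -1/630
  a_8 = (7 - 8)(-1/630) / 8^2 = (1/630)/64 = 1/40320
Hence L_8(x) = x^8/40320 - x^7/630 + 7 x^6/180 - 7 x^5/15 + 35 x^4/12 - 28 x^3/3 + 14 x^2 - 8 x + 1.

L_8(x); series = x^8/40320 - x^7/630 + 7 x^6/180 - 7 x^5/15 + 35 x^4/12 - 28 x^3/3 + 14 x^2 - 8 x + 1


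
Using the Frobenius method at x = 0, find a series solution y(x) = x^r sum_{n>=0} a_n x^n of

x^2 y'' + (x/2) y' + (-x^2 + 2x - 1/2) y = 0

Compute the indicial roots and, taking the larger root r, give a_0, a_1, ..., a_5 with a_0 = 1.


Write in Frobenius form y'' + (p(x)/x) y' + (q(x)/x^2) y = 0:
  p(x) = 1/2,  q(x) = -x^2 + 2x - 1/2.
Indicial equation: r(r-1) + (1/2) r + (-1/2) = 0 -> roots r_1 = 1, r_2 = -1/2.
Take r = r_1 = 1. Let y(x) = x^r sum_{n>=0} a_n x^n with a_0 = 1.
Substitute y = x^r sum a_n x^n and match x^{r+n}. The recurrence is
  D(n) a_n + 2 a_{n-1} - 1 a_{n-2} = 0,  where D(n) = (r+n)(r+n-1) + (1/2)(r+n) + (-1/2).
  a_n = [-2 a_{n-1} + 1 a_{n-2}] / D(n).
Since the indicial polynomial factors as (r - r_1)(r - r_2), D(n) = (r_1 + n - r_1)(r_1 + n - r_2) = n(n + 3/2).
Evaluating step by step (a_0 = 1):
  n = 1: D(1) = 1(1 + 3/2) = 5/2; numerator = -2(1) = -2; a_1 = (-2)/(5/2) = -4/5
  n = 2: D(2) = 2(2 + 3/2) = 7; numerator = -2(-4/5) + 1(1) = 13/5; a_2 = (13/5)/(7) = 13/35
  n = 3: D(3) = 3(3 + 3/2) = 27/2; numerator = -2(13/35) + 1(-4/5) = -54/35; a_3 = (-54/35)/(27/2) = -4/35
  n = 4: D(4) = 4(4 + 3/2) = 22; numerator = -2(-4/35) + 1(13/35) = 3/5; a_4 = (3/5)/(22) = 3/110
  n = 5: D(5) = 5(5 + 3/2) = 65/2; numerator = -2(3/110) + 1(-4/35) = -13/77; a_5 = (-13/77)/(65/2) = -2/385

r = 1; a_0 = 1; a_1 = -4/5; a_2 = 13/35; a_3 = -4/35; a_4 = 3/110; a_5 = -2/385


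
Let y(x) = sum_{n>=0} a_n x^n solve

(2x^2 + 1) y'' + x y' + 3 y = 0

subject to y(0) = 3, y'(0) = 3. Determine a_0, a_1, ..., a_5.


Ansatz: y(x) = sum_{n>=0} a_n x^n, so y'(x) = sum_{n>=1} n a_n x^(n-1) and y''(x) = sum_{n>=2} n(n-1) a_n x^(n-2).
Substitute into P(x) y'' + Q(x) y' + R(x) y = 0 with P(x) = 2x^2 + 1, Q(x) = x, R(x) = 3, and match powers of x.
Initial conditions: a_0 = 3, a_1 = 3.
Setting the coefficient of each power of x to zero and solving order by order (substituting the coefficients already found):
  x^0: 2 a_2 + 3 a_0 = 0  ->  2 a_2 = -3 a_0 = -9  ->  a_2 = -9/2
  x^1: 6 a_3 + 4 a_1 = 0  ->  6 a_3 = -4 a_1 = -12  ->  a_3 = -2
  x^2: 12 a_4 + 9 a_2 = 0  ->  12 a_4 = -9 a_2 = 81/2  ->  a_4 = 27/8
  x^3: 20 a_5 + 18 a_3 = 0  ->  20 a_5 = -18 a_3 = 36  ->  a_5 = 9/5
Truncated series: y(x) = 3 + 3 x - (9/2) x^2 - 2 x^3 + (27/8) x^4 + (9/5) x^5 + O(x^6).

a_0 = 3; a_1 = 3; a_2 = -9/2; a_3 = -2; a_4 = 27/8; a_5 = 9/5


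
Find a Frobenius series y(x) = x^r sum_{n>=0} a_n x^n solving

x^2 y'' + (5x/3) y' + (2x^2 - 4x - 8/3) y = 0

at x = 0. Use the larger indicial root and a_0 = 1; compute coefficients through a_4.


Write in Frobenius form y'' + (p(x)/x) y' + (q(x)/x^2) y = 0:
  p(x) = 5/3,  q(x) = 2x^2 - 4x - 8/3.
Indicial equation: r(r-1) + (5/3) r + (-8/3) = 0 -> roots r_1 = 4/3, r_2 = -2.
Take r = r_1 = 4/3. Let y(x) = x^r sum_{n>=0} a_n x^n with a_0 = 1.
Substitute y = x^r sum a_n x^n and match x^{r+n}. The recurrence is
  D(n) a_n - 4 a_{n-1} + 2 a_{n-2} = 0,  where D(n) = (r+n)(r+n-1) + (5/3)(r+n) + (-8/3).
  a_n = [4 a_{n-1} - 2 a_{n-2}] / D(n).
Since the indicial polynomial factors as (r - r_1)(r - r_2), D(n) = (r_1 + n - r_1)(r_1 + n - r_2) = n(n + 10/3).
Evaluating step by step (a_0 = 1):
  n = 1: D(1) = 1(1 + 10/3) = 13/3; numerator = 4(1) = 4; a_1 = (4)/(13/3) = 12/13
  n = 2: D(2) = 2(2 + 10/3) = 32/3; numerator = 4(12/13) - 2(1) = 22/13; a_2 = (22/13)/(32/3) = 33/208
  n = 3: D(3) = 3(3 + 10/3) = 19; numerator = 4(33/208) - 2(12/13) = -63/52; a_3 = (-63/52)/(19) = -63/988
  n = 4: D(4) = 4(4 + 10/3) = 88/3; numerator = 4(-63/988) - 2(33/208) = -87/152; a_4 = (-87/152)/(88/3) = -261/13376

r = 4/3; a_0 = 1; a_1 = 12/13; a_2 = 33/208; a_3 = -63/988; a_4 = -261/13376


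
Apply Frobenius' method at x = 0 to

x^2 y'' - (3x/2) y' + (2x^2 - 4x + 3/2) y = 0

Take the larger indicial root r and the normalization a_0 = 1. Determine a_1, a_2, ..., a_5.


Write in Frobenius form y'' + (p(x)/x) y' + (q(x)/x^2) y = 0:
  p(x) = -3/2,  q(x) = 2x^2 - 4x + 3/2.
Indicial equation: r(r-1) + (-3/2) r + (3/2) = 0 -> roots r_1 = 3/2, r_2 = 1.
Take r = r_1 = 3/2. Let y(x) = x^r sum_{n>=0} a_n x^n with a_0 = 1.
Substitute y = x^r sum a_n x^n and match x^{r+n}. The recurrence is
  D(n) a_n - 4 a_{n-1} + 2 a_{n-2} = 0,  where D(n) = (r+n)(r+n-1) + (-3/2)(r+n) + (3/2).
  a_n = [4 a_{n-1} - 2 a_{n-2}] / D(n).
Since the indicial polynomial factors as (r - r_1)(r - r_2), D(n) = (r_1 + n - r_1)(r_1 + n - r_2) = n(n + 1/2).
Evaluating step by step (a_0 = 1):
  n = 1: D(1) = 1(1 + 1/2) = 3/2; numerator = 4(1) = 4; a_1 = (4)/(3/2) = 8/3
  n = 2: D(2) = 2(2 + 1/2) = 5; numerator = 4(8/3) - 2(1) = 26/3; a_2 = (26/3)/(5) = 26/15
  n = 3: D(3) = 3(3 + 1/2) = 21/2; numerator = 4(26/15) - 2(8/3) = 8/5; a_3 = (8/5)/(21/2) = 16/105
  n = 4: D(4) = 4(4 + 1/2) = 18; numerator = 4(16/105) - 2(26/15) = -20/7; a_4 = (-20/7)/(18) = -10/63
  n = 5: D(5) = 5(5 + 1/2) = 55/2; numerator = 4(-10/63) - 2(16/105) = -296/315; a_5 = (-296/315)/(55/2) = -592/17325

r = 3/2; a_0 = 1; a_1 = 8/3; a_2 = 26/15; a_3 = 16/105; a_4 = -10/63; a_5 = -592/17325


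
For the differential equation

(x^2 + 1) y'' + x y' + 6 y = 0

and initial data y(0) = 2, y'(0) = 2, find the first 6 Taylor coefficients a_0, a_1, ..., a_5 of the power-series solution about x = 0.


Ansatz: y(x) = sum_{n>=0} a_n x^n, so y'(x) = sum_{n>=1} n a_n x^(n-1) and y''(x) = sum_{n>=2} n(n-1) a_n x^(n-2).
Substitute into P(x) y'' + Q(x) y' + R(x) y = 0 with P(x) = x^2 + 1, Q(x) = x, R(x) = 6, and match powers of x.
Initial conditions: a_0 = 2, a_1 = 2.
Setting the coefficient of each power of x to zero and solving order by order (substituting the coefficients already found):
  x^0: 2 a_2 + 6 a_0 = 0  ->  2 a_2 = -6 a_0 = -12  ->  a_2 = -6
  x^1: 6 a_3 + 7 a_1 = 0  ->  6 a_3 = -7 a_1 = -14  ->  a_3 = -7/3
  x^2: 12 a_4 + 10 a_2 = 0  ->  12 a_4 = -10 a_2 = 60  ->  a_4 = 5
  x^3: 20 a_5 + 15 a_3 = 0  ->  20 a_5 = -15 a_3 = 35  ->  a_5 = 7/4
Truncated series: y(x) = 2 + 2 x - 6 x^2 - (7/3) x^3 + 5 x^4 + (7/4) x^5 + O(x^6).

a_0 = 2; a_1 = 2; a_2 = -6; a_3 = -7/3; a_4 = 5; a_5 = 7/4


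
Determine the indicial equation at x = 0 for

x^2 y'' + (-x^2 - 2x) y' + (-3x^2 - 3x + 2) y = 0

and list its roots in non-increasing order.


Divide by x^2 to reach normal form y'' + P_1(x) y' + P_2(x) y = 0 with P_1(x) = -1 - 2/x and P_2(x) = -3 - 3/x + 2/x^2.
x = 0 is a singular point because the y'-coefficient -1 - 2/x has a pole at x = 0 and the y-coefficient -3 - 3/x + 2/x^2 has a pole at x = 0.
It is a regular singular point because x P_1(x) = p(x) = -x - 2 and x^2 P_2(x) = q(x) = -3x^2 - 3x + 2 are polynomials, hence analytic at x = 0.
p(0) = -2,  q(0) = 2.
Indicial equation: r(r-1) + p(0) r + q(0) = 0, i.e. r^2 + (p(0) - 1) r + q(0) = 0, i.e. r^2 - 3 r + 2 = 0.
Discriminant: (-3)^2 - 4(2) = 1, so r = (3 ± 1)/2.
Solving: r_1 = 2, r_2 = 1.

indicial: r^2 - 3 r + 2 = 0; roots r_1 = 2, r_2 = 1


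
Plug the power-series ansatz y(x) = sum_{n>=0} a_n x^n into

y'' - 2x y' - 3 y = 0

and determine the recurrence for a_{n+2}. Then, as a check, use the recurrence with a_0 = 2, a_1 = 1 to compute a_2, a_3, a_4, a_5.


Substitute y = sum_n a_n x^n.
y''(x) has coefficient (n+2)(n+1) a_{n+2} at x^n;
-2 x y'(x) has coefficient -2 n a_n at x^n (shift);
-3 y(x) has coefficient -3 a_n at x^n.
Matching x^n: (n+2)(n+1) a_{n+2} + (-2n - 3) a_n = 0.
Thus a_{n+2} = (2n + 3) / ((n+1)(n+2)) * a_n.

Check with a_0 = 2, a_1 = 1 (apply the recurrence for n = 0, 1, 2, 3): a_0 = 2, a_1 = 1, a_2 = 3, a_3 = 5/6, a_4 = 7/4, a_5 = 3/8.

a_(n+2) = (2n + 3) / ((n+1)(n+2)) * a_n; check: a_0 = 2, a_1 = 1, a_2 = 3, a_3 = 5/6, a_4 = 7/4, a_5 = 3/8


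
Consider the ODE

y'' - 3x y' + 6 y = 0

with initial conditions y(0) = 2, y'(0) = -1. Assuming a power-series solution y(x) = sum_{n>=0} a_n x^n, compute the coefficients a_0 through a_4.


Ansatz: y(x) = sum_{n>=0} a_n x^n, so y'(x) = sum_{n>=1} n a_n x^(n-1) and y''(x) = sum_{n>=2} n(n-1) a_n x^(n-2).
Substitute into P(x) y'' + Q(x) y' + R(x) y = 0 with P(x) = 1, Q(x) = -3x, R(x) = 6, and match powers of x.
Initial conditions: a_0 = 2, a_1 = -1.
Setting the coefficient of each power of x to zero and solving order by order (substituting the coefficients already found):
  x^0: 2 a_2 + 6 a_0 = 0  ->  2 a_2 = -6 a_0 = -12  ->  a_2 = -6
  x^1: 6 a_3 + 3 a_1 = 0  ->  6 a_3 = -3 a_1 = 3  ->  a_3 = 1/2
  x^2: 12 a_4 = 0  ->  a_4 = 0
Truncated series: y(x) = 2 - x - 6 x^2 + (1/2) x^3 + O(x^5).

a_0 = 2; a_1 = -1; a_2 = -6; a_3 = 1/2; a_4 = 0


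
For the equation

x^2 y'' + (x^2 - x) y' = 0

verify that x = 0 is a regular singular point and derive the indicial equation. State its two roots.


Divide by x^2 to reach normal form y'' + P_1(x) y' + P_2(x) y = 0 with P_1(x) = 1 - 1/x and P_2(x) = 0.
x = 0 is a singular point because the y'-coefficient 1 - 1/x has a pole at x = 0.
It is a regular singular point because x P_1(x) = p(x) = x - 1 and x^2 P_2(x) = q(x) = 0 are polynomials, hence analytic at x = 0.
p(0) = -1,  q(0) = 0.
Indicial equation: r(r-1) + p(0) r + q(0) = 0, i.e. r^2 + (p(0) - 1) r + q(0) = 0, i.e. r^2 - 2 r = 0.
Discriminant: (-2)^2 - 4(0) = 4, so r = (2 ± 2)/2.
Solving: r_1 = 2, r_2 = 0.

indicial: r^2 - 2 r = 0; roots r_1 = 2, r_2 = 0


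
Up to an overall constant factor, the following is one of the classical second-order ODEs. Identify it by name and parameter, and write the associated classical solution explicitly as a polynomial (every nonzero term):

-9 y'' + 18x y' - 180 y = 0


All three coefficients share the factor -9; dividing through by -9 gives  y'' - 2x y' + 20 y = 0.
This matches the Hermite equation y'' - 2x y' + 2n y = 0 with 2n = 20, so n = 10; the polynomial solution is H_10(x).
With y = sum_k a_k x^k, matching x^k gives (k+2)(k+1) a_{k+2} = 2(k - n) a_k = 2(k - 10) a_k. The right side vanishes at k = 10, so the series with the parity of 10 terminates at degree 10.
Standard normalization: leading coefficient of H_n is 2^n, so a_10 = 2^10 = 1024. Work downward with a_k = (k+1)(k+2) a_{k+2} / (2(k - n)):
  a_8 = (9)(10)(1024) / (2(8 - 10)) = 92160/(-4) = -23040
  a_6 = (7)(8)(-23040) / (2(6 - 10)) = -1290240/(-8) = 161280
  a_4 = (5)(6)(161280) / (2(4 - 10)) = 4838400/(-12) = -403200
  a_2 = (3)(4)(-403200) / (2(2 - 10)) = -4838400/(-16) = 302400
  a_0 = (1)(2)(302400) / (2(0 - 10)) = 604800/(-20) = -30240
Hence H_10(x) = 1024 x^10 - 23040 x^8 + 161280 x^6 - 403200 x^4 + 302400 x^2 - 30240.

H_10(x); series = 1024 x^10 - 23040 x^8 + 161280 x^6 - 403200 x^4 + 302400 x^2 - 30240


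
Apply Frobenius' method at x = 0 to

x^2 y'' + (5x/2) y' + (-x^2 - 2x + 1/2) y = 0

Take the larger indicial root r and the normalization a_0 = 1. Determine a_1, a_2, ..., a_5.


Write in Frobenius form y'' + (p(x)/x) y' + (q(x)/x^2) y = 0:
  p(x) = 5/2,  q(x) = -x^2 - 2x + 1/2.
Indicial equation: r(r-1) + (5/2) r + (1/2) = 0 -> roots r_1 = -1/2, r_2 = -1.
Take r = r_1 = -1/2. Let y(x) = x^r sum_{n>=0} a_n x^n with a_0 = 1.
Substitute y = x^r sum a_n x^n and match x^{r+n}. The recurrence is
  D(n) a_n - 2 a_{n-1} - 1 a_{n-2} = 0,  where D(n) = (r+n)(r+n-1) + (5/2)(r+n) + (1/2).
  a_n = [2 a_{n-1} + 1 a_{n-2}] / D(n).
Since the indicial polynomial factors as (r - r_1)(r - r_2), D(n) = (r_1 + n - r_1)(r_1 + n - r_2) = n(n + 1/2).
Evaluating step by step (a_0 = 1):
  n = 1: D(1) = 1(1 + 1/2) = 3/2; numerator = 2(1) = 2; a_1 = (2)/(3/2) = 4/3
  n = 2: D(2) = 2(2 + 1/2) = 5; numerator = 2(4/3) + 1(1) = 11/3; a_2 = (11/3)/(5) = 11/15
  n = 3: D(3) = 3(3 + 1/2) = 21/2; numerator = 2(11/15) + 1(4/3) = 14/5; a_3 = (14/5)/(21/2) = 4/15
  n = 4: D(4) = 4(4 + 1/2) = 18; numerator = 2(4/15) + 1(11/15) = 19/15; a_4 = (19/15)/(18) = 19/270
  n = 5: D(5) = 5(5 + 1/2) = 55/2; numerator = 2(19/270) + 1(4/15) = 11/27; a_5 = (11/27)/(55/2) = 2/135

r = -1/2; a_0 = 1; a_1 = 4/3; a_2 = 11/15; a_3 = 4/15; a_4 = 19/270; a_5 = 2/135


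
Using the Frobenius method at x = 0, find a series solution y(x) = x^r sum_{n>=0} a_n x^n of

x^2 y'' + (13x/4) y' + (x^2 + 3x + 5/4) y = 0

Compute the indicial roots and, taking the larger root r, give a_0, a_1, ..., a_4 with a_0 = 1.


Write in Frobenius form y'' + (p(x)/x) y' + (q(x)/x^2) y = 0:
  p(x) = 13/4,  q(x) = x^2 + 3x + 5/4.
Indicial equation: r(r-1) + (13/4) r + (5/4) = 0 -> roots r_1 = -1, r_2 = -5/4.
Take r = r_1 = -1. Let y(x) = x^r sum_{n>=0} a_n x^n with a_0 = 1.
Substitute y = x^r sum a_n x^n and match x^{r+n}. The recurrence is
  D(n) a_n + 3 a_{n-1} + 1 a_{n-2} = 0,  where D(n) = (r+n)(r+n-1) + (13/4)(r+n) + (5/4).
  a_n = [-3 a_{n-1} - 1 a_{n-2}] / D(n).
Since the indicial polynomial factors as (r - r_1)(r - r_2), D(n) = (r_1 + n - r_1)(r_1 + n - r_2) = n(n + 1/4).
Evaluating step by step (a_0 = 1):
  n = 1: D(1) = 1(1 + 1/4) = 5/4; numerator = -3(1) = -3; a_1 = (-3)/(5/4) = -12/5
  n = 2: D(2) = 2(2 + 1/4) = 9/2; numerator = -3(-12/5) - 1(1) = 31/5; a_2 = (31/5)/(9/2) = 62/45
  n = 3: D(3) = 3(3 + 1/4) = 39/4; numerator = -3(62/45) - 1(-12/5) = -26/15; a_3 = (-26/15)/(39/4) = -8/45
  n = 4: D(4) = 4(4 + 1/4) = 17; numerator = -3(-8/45) - 1(62/45) = -38/45; a_4 = (-38/45)/(17) = -38/765

r = -1; a_0 = 1; a_1 = -12/5; a_2 = 62/45; a_3 = -8/45; a_4 = -38/765


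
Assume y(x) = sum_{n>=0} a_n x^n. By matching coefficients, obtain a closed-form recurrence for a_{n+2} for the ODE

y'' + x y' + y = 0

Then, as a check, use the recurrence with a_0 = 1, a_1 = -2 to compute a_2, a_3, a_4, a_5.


Substitute y = sum_n a_n x^n.
y''(x) has coefficient (n+2)(n+1) a_{n+2} at x^n;
x y'(x) has coefficient n a_n at x^n (shift);
y(x) has coefficient 1 a_n at x^n.
Matching x^n: (n+2)(n+1) a_{n+2} + (n + 1) a_n = 0.
Thus a_{n+2} = (-n - 1) / ((n+1)(n+2)) * a_n.

Check with a_0 = 1, a_1 = -2 (apply the recurrence for n = 0, 1, 2, 3): a_0 = 1, a_1 = -2, a_2 = -1/2, a_3 = 2/3, a_4 = 1/8, a_5 = -2/15.

a_(n+2) = (-n - 1) / ((n+1)(n+2)) * a_n; check: a_0 = 1, a_1 = -2, a_2 = -1/2, a_3 = 2/3, a_4 = 1/8, a_5 = -2/15


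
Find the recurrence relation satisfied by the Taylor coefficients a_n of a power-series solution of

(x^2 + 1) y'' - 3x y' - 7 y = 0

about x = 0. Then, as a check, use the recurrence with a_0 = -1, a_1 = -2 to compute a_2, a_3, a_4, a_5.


Substitute y = sum_n a_n x^n.
(1 + 1 x^2) y'' contributes (n+2)(n+1) a_{n+2} + n(n-1) a_n at x^n.
-3 x y'(x) contributes -3 n a_n at x^n.
-7 y(x) contributes -7 a_n at x^n.
Matching x^n: (n+2)(n+1) a_{n+2} + (n(n-1) - 3 n - 7) a_n = 0.
Thus a_{n+2} = (-n(n-1) + 3 n + 7) / ((n+1)(n+2)) * a_n.

Check with a_0 = -1, a_1 = -2 (apply the recurrence for n = 0, 1, 2, 3): a_0 = -1, a_1 = -2, a_2 = -7/2, a_3 = -10/3, a_4 = -77/24, a_5 = -5/3.

a_(n+2) = (-n(n-1) + 3 n + 7) / ((n+1)(n+2)) * a_n; check: a_0 = -1, a_1 = -2, a_2 = -7/2, a_3 = -10/3, a_4 = -77/24, a_5 = -5/3


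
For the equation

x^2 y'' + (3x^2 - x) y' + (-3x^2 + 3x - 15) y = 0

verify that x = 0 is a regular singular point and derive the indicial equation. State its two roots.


Divide by x^2 to reach normal form y'' + P_1(x) y' + P_2(x) y = 0 with P_1(x) = 3 - 1/x and P_2(x) = -3 + 3/x - 15/x^2.
x = 0 is a singular point because the y'-coefficient 3 - 1/x has a pole at x = 0 and the y-coefficient -3 + 3/x - 15/x^2 has a pole at x = 0.
It is a regular singular point because x P_1(x) = p(x) = 3x - 1 and x^2 P_2(x) = q(x) = -3x^2 + 3x - 15 are polynomials, hence analytic at x = 0.
p(0) = -1,  q(0) = -15.
Indicial equation: r(r-1) + p(0) r + q(0) = 0, i.e. r^2 + (p(0) - 1) r + q(0) = 0, i.e. r^2 - 2 r - 15 = 0.
Discriminant: (-2)^2 - 4(-15) = 64, so r = (2 ± 8)/2.
Solving: r_1 = 5, r_2 = -3.

indicial: r^2 - 2 r - 15 = 0; roots r_1 = 5, r_2 = -3


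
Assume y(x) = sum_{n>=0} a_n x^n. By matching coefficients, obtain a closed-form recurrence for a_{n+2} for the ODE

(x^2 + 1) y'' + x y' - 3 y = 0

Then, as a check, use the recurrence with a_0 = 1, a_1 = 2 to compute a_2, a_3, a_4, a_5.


Substitute y = sum_n a_n x^n.
(1 + 1 x^2) y'' contributes (n+2)(n+1) a_{n+2} + n(n-1) a_n at x^n.
x y'(x) contributes n a_n at x^n.
-3 y(x) contributes -3 a_n at x^n.
Matching x^n: (n+2)(n+1) a_{n+2} + (n(n-1) + n - 3) a_n = 0.
Thus a_{n+2} = (-n(n-1) - n + 3) / ((n+1)(n+2)) * a_n.

Check with a_0 = 1, a_1 = 2 (apply the recurrence for n = 0, 1, 2, 3): a_0 = 1, a_1 = 2, a_2 = 3/2, a_3 = 2/3, a_4 = -1/8, a_5 = -1/5.

a_(n+2) = (-n(n-1) - n + 3) / ((n+1)(n+2)) * a_n; check: a_0 = 1, a_1 = 2, a_2 = 3/2, a_3 = 2/3, a_4 = -1/8, a_5 = -1/5


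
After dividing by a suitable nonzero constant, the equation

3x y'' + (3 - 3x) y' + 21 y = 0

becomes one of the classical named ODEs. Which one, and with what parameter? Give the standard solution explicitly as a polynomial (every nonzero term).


All three coefficients share the factor 3; dividing through by 3 gives  x y'' + (1 - x) y' + 7 y = 0.
This matches the Laguerre equation x y'' + (1 - x) y' + n y = 0 with n = 7; the polynomial solution is L_7(x).
With y = sum_k a_k x^k, matching x^k gives (k+1)k a_{k+1} + (k+1) a_{k+1} - k a_k + n a_k = 0, i.e. (k+1)^2 a_{k+1} = (k - n) a_k = (k - 7) a_k. The right side vanishes at k = 7, so the series terminates at degree 7.
Standard normalization L_n(0) = 1 gives a_0 = 1. Work upward with a_{k+1} = (k - 7) a_k / (k+1)^2:
  a_1 = (0 - 7)(1) / 1^2 = -7/1 = -7
  a_2 = (1 - 7)(-7) / 2^2 = 42/4 = 21/2
  a_3 = (2 - 7)(21/2) / 3^2 = (-105/2)/9 = -35/6
  a_4 = (3 - 7)(-35/6) / 4^2 = (70/3)/16 = 35/24
  a_5 = (4 - 7)(35/24) / 5^2 = (-35/8)/25 = -7/40
  a_6 = (5 - 7)(-7/40) / 6^2 = (7/20)/36 = 7/720
  a_7 = (6 - 7)(7/720) / 7^2 = (-7/720)/49 = -1/5040
Hence L_7(x) = -x^7/5040 + 7 x^6/720 - 7 x^5/40 + 35 x^4/24 - 35 x^3/6 + 21 x^2/2 - 7 x + 1.

L_7(x); series = -x^7/5040 + 7 x^6/720 - 7 x^5/40 + 35 x^4/24 - 35 x^3/6 + 21 x^2/2 - 7 x + 1


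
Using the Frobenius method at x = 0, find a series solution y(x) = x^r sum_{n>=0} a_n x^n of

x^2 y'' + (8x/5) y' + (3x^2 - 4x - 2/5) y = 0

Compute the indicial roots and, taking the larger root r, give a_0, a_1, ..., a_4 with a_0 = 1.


Write in Frobenius form y'' + (p(x)/x) y' + (q(x)/x^2) y = 0:
  p(x) = 8/5,  q(x) = 3x^2 - 4x - 2/5.
Indicial equation: r(r-1) + (8/5) r + (-2/5) = 0 -> roots r_1 = 2/5, r_2 = -1.
Take r = r_1 = 2/5. Let y(x) = x^r sum_{n>=0} a_n x^n with a_0 = 1.
Substitute y = x^r sum a_n x^n and match x^{r+n}. The recurrence is
  D(n) a_n - 4 a_{n-1} + 3 a_{n-2} = 0,  where D(n) = (r+n)(r+n-1) + (8/5)(r+n) + (-2/5).
  a_n = [4 a_{n-1} - 3 a_{n-2}] / D(n).
Since the indicial polynomial factors as (r - r_1)(r - r_2), D(n) = (r_1 + n - r_1)(r_1 + n - r_2) = n(n + 7/5).
Evaluating step by step (a_0 = 1):
  n = 1: D(1) = 1(1 + 7/5) = 12/5; numerator = 4(1) = 4; a_1 = (4)/(12/5) = 5/3
  n = 2: D(2) = 2(2 + 7/5) = 34/5; numerator = 4(5/3) - 3(1) = 11/3; a_2 = (11/3)/(34/5) = 55/102
  n = 3: D(3) = 3(3 + 7/5) = 66/5; numerator = 4(55/102) - 3(5/3) = -145/51; a_3 = (-145/51)/(66/5) = -725/3366
  n = 4: D(4) = 4(4 + 7/5) = 108/5; numerator = 4(-725/3366) - 3(55/102) = -8345/3366; a_4 = (-8345/3366)/(108/5) = -41725/363528

r = 2/5; a_0 = 1; a_1 = 5/3; a_2 = 55/102; a_3 = -725/3366; a_4 = -41725/363528


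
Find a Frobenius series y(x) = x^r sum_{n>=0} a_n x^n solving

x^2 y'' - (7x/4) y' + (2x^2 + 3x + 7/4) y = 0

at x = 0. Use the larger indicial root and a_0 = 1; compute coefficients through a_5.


Write in Frobenius form y'' + (p(x)/x) y' + (q(x)/x^2) y = 0:
  p(x) = -7/4,  q(x) = 2x^2 + 3x + 7/4.
Indicial equation: r(r-1) + (-7/4) r + (7/4) = 0 -> roots r_1 = 7/4, r_2 = 1.
Take r = r_1 = 7/4. Let y(x) = x^r sum_{n>=0} a_n x^n with a_0 = 1.
Substitute y = x^r sum a_n x^n and match x^{r+n}. The recurrence is
  D(n) a_n + 3 a_{n-1} + 2 a_{n-2} = 0,  where D(n) = (r+n)(r+n-1) + (-7/4)(r+n) + (7/4).
  a_n = [-3 a_{n-1} - 2 a_{n-2}] / D(n).
Since the indicial polynomial factors as (r - r_1)(r - r_2), D(n) = (r_1 + n - r_1)(r_1 + n - r_2) = n(n + 3/4).
Evaluating step by step (a_0 = 1):
  n = 1: D(1) = 1(1 + 3/4) = 7/4; numerator = -3(1) = -3; a_1 = (-3)/(7/4) = -12/7
  n = 2: D(2) = 2(2 + 3/4) = 11/2; numerator = -3(-12/7) - 2(1) = 22/7; a_2 = (22/7)/(11/2) = 4/7
  n = 3: D(3) = 3(3 + 3/4) = 45/4; numerator = -3(4/7) - 2(-12/7) = 12/7; a_3 = (12/7)/(45/4) = 16/105
  n = 4: D(4) = 4(4 + 3/4) = 19; numerator = -3(16/105) - 2(4/7) = -8/5; a_4 = (-8/5)/(19) = -8/95
  n = 5: D(5) = 5(5 + 3/4) = 115/4; numerator = -3(-8/95) - 2(16/105) = -104/1995; a_5 = (-104/1995)/(115/4) = -416/229425

r = 7/4; a_0 = 1; a_1 = -12/7; a_2 = 4/7; a_3 = 16/105; a_4 = -8/95; a_5 = -416/229425
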